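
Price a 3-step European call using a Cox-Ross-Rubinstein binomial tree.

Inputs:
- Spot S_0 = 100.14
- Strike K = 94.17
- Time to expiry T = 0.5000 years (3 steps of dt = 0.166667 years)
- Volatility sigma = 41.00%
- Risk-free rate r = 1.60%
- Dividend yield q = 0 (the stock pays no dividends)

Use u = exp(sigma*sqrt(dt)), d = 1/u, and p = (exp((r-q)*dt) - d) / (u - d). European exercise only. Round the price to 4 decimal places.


dt = T/N = 0.166667
u = exp(sigma*sqrt(dt)) = 1.182206; d = 1/u = 0.845877
p = (exp((r-q)*dt) - d) / (u - d) = 0.466191
Discount per step: exp(-r*dt) = 0.997337
Stock lattice S(k, i) with i counting down-moves:
  k=0: S(0,0) = 100.1400
  k=1: S(1,0) = 118.3861; S(1,1) = 84.7061
  k=2: S(2,0) = 139.9567; S(2,1) = 100.1400; S(2,2) = 71.6509
  k=3: S(3,0) = 165.4575; S(3,1) = 118.3861; S(3,2) = 84.7061; S(3,3) = 60.6078
Terminal payoffs V(N, i) = max(S_T - K, 0):
  V(3,0) = 71.287540; V(3,1) = 24.216063; V(3,2) = 0.000000; V(3,3) = 0.000000
Backward induction: V(k, i) = exp(-r*dt) * [p * V(k+1, i) + (1-p) * V(k+1, i+1)].
  V(2,0) = exp(-r*dt) * [p*71.287540 + (1-p)*24.216063] = 46.037446
  V(2,1) = exp(-r*dt) * [p*24.216063 + (1-p)*0.000000] = 11.259253
  V(2,2) = exp(-r*dt) * [p*0.000000 + (1-p)*0.000000] = 0.000000
  V(1,0) = exp(-r*dt) * [p*46.037446 + (1-p)*11.259253] = 27.399382
  V(1,1) = exp(-r*dt) * [p*11.259253 + (1-p)*0.000000] = 5.234987
  V(0,0) = exp(-r*dt) * [p*27.399382 + (1-p)*5.234987] = 15.526376

Answer: Price = V(0,0) = 15.5264


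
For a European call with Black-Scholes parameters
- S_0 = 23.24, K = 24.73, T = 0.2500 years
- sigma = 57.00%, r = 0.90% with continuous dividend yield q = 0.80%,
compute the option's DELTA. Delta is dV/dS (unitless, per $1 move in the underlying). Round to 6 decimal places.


d1 = -0.0746654370; d2 = -0.3596654370
phi(d1) = 0.3978317917; exp(-qT) = 0.9980019987; exp(-rT) = 0.9977525294
N(d1) = 0.4702404541
Delta = exp(-qT) * N(d1) = 0.9980019987 * 0.4702404541 = 0.469301

Answer: Delta = 0.469301


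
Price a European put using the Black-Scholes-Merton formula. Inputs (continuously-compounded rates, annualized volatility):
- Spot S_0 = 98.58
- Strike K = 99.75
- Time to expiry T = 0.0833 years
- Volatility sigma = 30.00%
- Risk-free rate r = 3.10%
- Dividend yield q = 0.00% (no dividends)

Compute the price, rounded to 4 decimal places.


d1 = (ln(S/K) + (r - q + 0.5*sigma^2) * T) / (sigma * sqrt(T)) = -0.06314998
d2 = d1 - sigma * sqrt(T) = -0.14973519
exp(-rT) = 0.99742103; exp(-qT) = 1.00000000
P = K * exp(-rT) * N(-d2) - S_0 * exp(-qT) * N(-d1)
N(-d1) = 0.52517646; N(-d2) = 0.55951323
P = 99.7500 * 0.99742103 * 0.55951323 - 98.5800 * 1.00000000 * 0.52517646 = 3.8956

Answer: Price = 3.8956


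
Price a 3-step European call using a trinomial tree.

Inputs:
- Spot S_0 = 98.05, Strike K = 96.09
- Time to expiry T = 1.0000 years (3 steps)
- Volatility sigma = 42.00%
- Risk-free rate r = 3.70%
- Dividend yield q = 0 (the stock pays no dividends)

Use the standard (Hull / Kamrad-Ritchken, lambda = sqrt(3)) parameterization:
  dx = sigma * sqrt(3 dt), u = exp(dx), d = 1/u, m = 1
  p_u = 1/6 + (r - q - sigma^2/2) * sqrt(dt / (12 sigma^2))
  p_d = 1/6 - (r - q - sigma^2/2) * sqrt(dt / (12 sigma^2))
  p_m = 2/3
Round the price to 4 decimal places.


dt = T/N = 0.333333; dx = sigma*sqrt(3*dt) = 0.420000
u = exp(dx) = 1.521962; d = 1/u = 0.657047
p_u = 0.146349, p_m = 0.666667, p_d = 0.186984
Discount per step: exp(-r*dt) = 0.987742
Stock lattice S(k, j) with j the centered position index:
  k=0: S(0,+0) = 98.0500
  k=1: S(1,-1) = 64.4234; S(1,+0) = 98.0500; S(1,+1) = 149.2283
  k=2: S(2,-2) = 42.3292; S(2,-1) = 64.4234; S(2,+0) = 98.0500; S(2,+1) = 149.2283; S(2,+2) = 227.1198
  k=3: S(3,-3) = 27.8123; S(3,-2) = 42.3292; S(3,-1) = 64.4234; S(3,+0) = 98.0500; S(3,+1) = 149.2283; S(3,+2) = 227.1198; S(3,+3) = 345.6676
Terminal payoffs V(N, j) = max(S_T - K, 0):
  V(3,-3) = 0.000000; V(3,-2) = 0.000000; V(3,-1) = 0.000000; V(3,+0) = 1.960000; V(3,+1) = 53.138331; V(3,+2) = 131.029782; V(3,+3) = 249.577577
Backward induction: V(k, j) = exp(-r*dt) * [p_u * V(k+1, j+1) + p_m * V(k+1, j) + p_d * V(k+1, j-1)]
  V(2,-2) = exp(-r*dt) * [p_u*0.000000 + p_m*0.000000 + p_d*0.000000] = 0.000000
  V(2,-1) = exp(-r*dt) * [p_u*1.960000 + p_m*0.000000 + p_d*0.000000] = 0.283328
  V(2,+0) = exp(-r*dt) * [p_u*53.138331 + p_m*1.960000 + p_d*0.000000] = 8.972078
  V(2,+1) = exp(-r*dt) * [p_u*131.029782 + p_m*53.138331 + p_d*1.960000] = 54.294370
  V(2,+2) = exp(-r*dt) * [p_u*249.577577 + p_m*131.029782 + p_d*53.138331] = 132.174447
  V(1,-1) = exp(-r*dt) * [p_u*8.972078 + p_m*0.283328 + p_d*0.000000] = 1.483532
  V(1,+0) = exp(-r*dt) * [p_u*54.294370 + p_m*8.972078 + p_d*0.283328] = 13.808937
  V(1,+1) = exp(-r*dt) * [p_u*132.174447 + p_m*54.294370 + p_d*8.972078] = 56.516160
  V(0,+0) = exp(-r*dt) * [p_u*56.516160 + p_m*13.808937 + p_d*1.483532] = 17.536823

Answer: Price = V(0,0) = 17.5368


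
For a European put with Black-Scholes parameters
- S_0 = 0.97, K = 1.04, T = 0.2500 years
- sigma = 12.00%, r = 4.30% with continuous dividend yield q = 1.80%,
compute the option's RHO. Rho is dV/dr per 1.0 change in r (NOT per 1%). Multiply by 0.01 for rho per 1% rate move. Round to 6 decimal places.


d1 = -1.0271653440; d2 = -1.0871653440
phi(d1) = 0.2353991123; exp(-qT) = 0.9955101098; exp(-rT) = 0.9893075748
N(-d2) = 0.8615181281
Rho = -K*T*exp(-rT)*N(-d2) = -1.0400 * 0.2500 * 0.9893075748 * 0.8615181281 = -0.221600

Answer: Rho = -0.221600


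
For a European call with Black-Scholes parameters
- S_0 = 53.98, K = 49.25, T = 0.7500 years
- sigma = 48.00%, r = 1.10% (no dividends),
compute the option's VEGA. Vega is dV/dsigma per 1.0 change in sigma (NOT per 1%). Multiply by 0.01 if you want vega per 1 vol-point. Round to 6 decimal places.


Answer: Vega = 16.866817

Derivation:
d1 = 0.4482986276; d2 = 0.0326064337
phi(d1) = 0.3608025717; exp(-qT) = 1.0000000000; exp(-rT) = 0.9917839379
Vega = S * exp(-qT) * phi(d1) * sqrt(T) = 53.9800 * 1.0000000000 * 0.3608025717 * 0.8660254038 = 16.866817


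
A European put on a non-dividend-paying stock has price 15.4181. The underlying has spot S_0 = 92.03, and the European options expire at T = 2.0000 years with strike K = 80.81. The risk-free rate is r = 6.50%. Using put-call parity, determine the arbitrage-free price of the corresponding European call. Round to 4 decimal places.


Put-call parity: C - P = S_0 * exp(-qT) - K * exp(-rT).
S_0 * exp(-qT) = 92.0300 * 1.00000000 = 92.03000000
K * exp(-rT) = 80.8100 * 0.87809543 = 70.95889177
C = P + S*exp(-qT) - K*exp(-rT)
C = 15.4181 + 92.03000000 - 70.95889177 = 36.4892

Answer: Call price = 36.4892


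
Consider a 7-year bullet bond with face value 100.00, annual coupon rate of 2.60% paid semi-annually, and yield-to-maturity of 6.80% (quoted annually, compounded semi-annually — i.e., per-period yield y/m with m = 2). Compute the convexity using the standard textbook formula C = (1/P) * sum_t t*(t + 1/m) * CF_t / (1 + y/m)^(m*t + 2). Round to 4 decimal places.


Coupon per period c = face * coupon_rate / m = 1.300000
Periods per year m = 2; per-period yield y/m = 0.034000
Number of cashflows N = 14
Cashflows (t years, CF_t, discount factor 1/(1+y/m)^(m*t), PV):
  t = 0.5000: CF_t = 1.300000, DF = 0.967118, PV = 1.257253
  t = 1.0000: CF_t = 1.300000, DF = 0.935317, PV = 1.215912
  t = 1.5000: CF_t = 1.300000, DF = 0.904562, PV = 1.175931
  t = 2.0000: CF_t = 1.300000, DF = 0.874818, PV = 1.137264
  t = 2.5000: CF_t = 1.300000, DF = 0.846052, PV = 1.099868
  t = 3.0000: CF_t = 1.300000, DF = 0.818233, PV = 1.063702
  t = 3.5000: CF_t = 1.300000, DF = 0.791327, PV = 1.028726
  t = 4.0000: CF_t = 1.300000, DF = 0.765307, PV = 0.994899
  t = 4.5000: CF_t = 1.300000, DF = 0.740142, PV = 0.962185
  t = 5.0000: CF_t = 1.300000, DF = 0.715805, PV = 0.930546
  t = 5.5000: CF_t = 1.300000, DF = 0.692268, PV = 0.899948
  t = 6.0000: CF_t = 1.300000, DF = 0.669505, PV = 0.870356
  t = 6.5000: CF_t = 1.300000, DF = 0.647490, PV = 0.841737
  t = 7.0000: CF_t = 101.300000, DF = 0.626199, PV = 63.433972
Price P = sum_t PV_t = 76.912299
Convexity numerator sum_t t*(t + 1/m) * CF_t / (1+y/m)^(m*t + 2):
  t = 0.5000: term = 0.587965
  t = 1.0000: term = 1.705896
  t = 1.5000: term = 3.299605
  t = 2.0000: term = 5.318512
  t = 2.5000: term = 7.715443
  t = 3.0000: term = 10.446441
  t = 3.5000: term = 13.470588
  t = 4.0000: term = 16.749833
  t = 4.5000: term = 20.248830
  t = 5.0000: term = 23.934788
  t = 5.5000: term = 27.777317
  t = 6.0000: term = 31.748296
  t = 6.5000: term = 35.821739
  t = 7.0000: term = 3114.871454
Convexity = (1/P) * sum = 3313.696704 / 76.912299 = 43.084094

Answer: Convexity = 43.0841


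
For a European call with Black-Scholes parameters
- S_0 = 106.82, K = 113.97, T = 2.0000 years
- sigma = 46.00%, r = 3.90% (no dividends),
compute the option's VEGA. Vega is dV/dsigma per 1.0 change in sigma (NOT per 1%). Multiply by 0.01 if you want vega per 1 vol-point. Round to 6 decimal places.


d1 = 0.3455752570; d2 = -0.3049629817
phi(d1) = 0.3758182379; exp(-qT) = 1.0000000000; exp(-rT) = 0.9249644265
Vega = S * exp(-qT) * phi(d1) * sqrt(T) = 106.8200 * 1.0000000000 * 0.3758182379 * 1.4142135624 = 56.773468

Answer: Vega = 56.773468


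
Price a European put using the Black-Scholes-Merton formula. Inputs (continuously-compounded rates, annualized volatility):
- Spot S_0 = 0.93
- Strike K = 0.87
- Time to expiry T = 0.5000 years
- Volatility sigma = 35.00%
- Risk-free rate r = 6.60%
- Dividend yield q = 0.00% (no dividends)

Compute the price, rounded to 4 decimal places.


Answer: Price = 0.0501

Derivation:
d1 = (ln(S/K) + (r - q + 0.5*sigma^2) * T) / (sigma * sqrt(T)) = 0.52655767
d2 = d1 - sigma * sqrt(T) = 0.27907030
exp(-rT) = 0.96753856; exp(-qT) = 1.00000000
P = K * exp(-rT) * N(-d2) - S_0 * exp(-qT) * N(-d1)
N(-d1) = 0.29925040; N(-d2) = 0.39009544
P = 0.8700 * 0.96753856 * 0.39009544 - 0.9300 * 1.00000000 * 0.29925040 = 0.0501


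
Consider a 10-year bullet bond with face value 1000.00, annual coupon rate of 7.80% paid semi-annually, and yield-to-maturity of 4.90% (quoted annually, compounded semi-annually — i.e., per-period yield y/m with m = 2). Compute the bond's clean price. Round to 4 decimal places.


Coupon per period c = face * coupon_rate / m = 39.000000
Periods per year m = 2; per-period yield y/m = 0.024500
Number of cashflows N = 20
Cashflows (t years, CF_t, discount factor 1/(1+y/m)^(m*t), PV):
  t = 0.5000: CF_t = 39.000000, DF = 0.976086, PV = 38.067350
  t = 1.0000: CF_t = 39.000000, DF = 0.952744, PV = 37.157003
  t = 1.5000: CF_t = 39.000000, DF = 0.929960, PV = 36.268427
  t = 2.0000: CF_t = 39.000000, DF = 0.907721, PV = 35.401100
  t = 2.5000: CF_t = 39.000000, DF = 0.886013, PV = 34.554514
  t = 3.0000: CF_t = 39.000000, DF = 0.864825, PV = 33.728174
  t = 3.5000: CF_t = 39.000000, DF = 0.844143, PV = 32.921595
  t = 4.0000: CF_t = 39.000000, DF = 0.823957, PV = 32.134305
  t = 4.5000: CF_t = 39.000000, DF = 0.804252, PV = 31.365841
  t = 5.0000: CF_t = 39.000000, DF = 0.785019, PV = 30.615755
  t = 5.5000: CF_t = 39.000000, DF = 0.766246, PV = 29.883607
  t = 6.0000: CF_t = 39.000000, DF = 0.747922, PV = 29.168967
  t = 6.5000: CF_t = 39.000000, DF = 0.730036, PV = 28.471418
  t = 7.0000: CF_t = 39.000000, DF = 0.712578, PV = 27.790549
  t = 7.5000: CF_t = 39.000000, DF = 0.695538, PV = 27.125963
  t = 8.0000: CF_t = 39.000000, DF = 0.678904, PV = 26.477270
  t = 8.5000: CF_t = 39.000000, DF = 0.662669, PV = 25.844090
  t = 9.0000: CF_t = 39.000000, DF = 0.646822, PV = 25.226051
  t = 9.5000: CF_t = 39.000000, DF = 0.631354, PV = 24.622793
  t = 10.0000: CF_t = 1039.000000, DF = 0.616255, PV = 640.289372
Price P = sum_t PV_t = 1227.114145

Answer: Price = 1227.1141


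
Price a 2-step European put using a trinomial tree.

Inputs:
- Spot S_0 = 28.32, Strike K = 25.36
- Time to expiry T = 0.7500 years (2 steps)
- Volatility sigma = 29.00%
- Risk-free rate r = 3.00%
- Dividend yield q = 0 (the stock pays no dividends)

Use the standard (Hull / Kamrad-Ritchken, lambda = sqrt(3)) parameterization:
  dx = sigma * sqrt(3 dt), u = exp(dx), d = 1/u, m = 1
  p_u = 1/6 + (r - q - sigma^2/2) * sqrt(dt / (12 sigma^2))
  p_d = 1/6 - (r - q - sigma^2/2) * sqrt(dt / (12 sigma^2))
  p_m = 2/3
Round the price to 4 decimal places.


dt = T/N = 0.375000; dx = sigma*sqrt(3*dt) = 0.307591
u = exp(dx) = 1.360145; d = 1/u = 0.735216
p_u = 0.159321, p_m = 0.666667, p_d = 0.174012
Discount per step: exp(-r*dt) = 0.988813
Stock lattice S(k, j) with j the centered position index:
  k=0: S(0,+0) = 28.3200
  k=1: S(1,-1) = 20.8213; S(1,+0) = 28.3200; S(1,+1) = 38.5193
  k=2: S(2,-2) = 15.3082; S(2,-1) = 20.8213; S(2,+0) = 28.3200; S(2,+1) = 38.5193; S(2,+2) = 52.3919
Terminal payoffs V(N, j) = max(K - S_T, 0):
  V(2,-2) = 10.051850; V(2,-1) = 4.538693; V(2,+0) = 0.000000; V(2,+1) = 0.000000; V(2,+2) = 0.000000
Backward induction: V(k, j) = exp(-r*dt) * [p_u * V(k+1, j+1) + p_m * V(k+1, j) + p_d * V(k+1, j-1)]
  V(1,-1) = exp(-r*dt) * [p_u*0.000000 + p_m*4.538693 + p_d*10.051850] = 4.721522
  V(1,+0) = exp(-r*dt) * [p_u*0.000000 + p_m*0.000000 + p_d*4.538693] = 0.780952
  V(1,+1) = exp(-r*dt) * [p_u*0.000000 + p_m*0.000000 + p_d*0.000000] = 0.000000
  V(0,+0) = exp(-r*dt) * [p_u*0.000000 + p_m*0.780952 + p_d*4.721522] = 1.327221

Answer: Price = V(0,0) = 1.3272


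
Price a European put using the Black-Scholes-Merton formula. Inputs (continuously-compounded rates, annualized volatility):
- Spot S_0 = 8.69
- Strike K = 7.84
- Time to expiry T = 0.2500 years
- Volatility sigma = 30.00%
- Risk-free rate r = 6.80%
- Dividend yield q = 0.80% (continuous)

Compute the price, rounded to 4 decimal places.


Answer: Price = 0.1508

Derivation:
d1 = (ln(S/K) + (r - q + 0.5*sigma^2) * T) / (sigma * sqrt(T)) = 0.86122737
d2 = d1 - sigma * sqrt(T) = 0.71122737
exp(-rT) = 0.98314368; exp(-qT) = 0.99800200
P = K * exp(-rT) * N(-d2) - S_0 * exp(-qT) * N(-d1)
N(-d1) = 0.19455642; N(-d2) = 0.23847168
P = 7.8400 * 0.98314368 * 0.23847168 - 8.6900 * 0.99800200 * 0.19455642 = 0.1508


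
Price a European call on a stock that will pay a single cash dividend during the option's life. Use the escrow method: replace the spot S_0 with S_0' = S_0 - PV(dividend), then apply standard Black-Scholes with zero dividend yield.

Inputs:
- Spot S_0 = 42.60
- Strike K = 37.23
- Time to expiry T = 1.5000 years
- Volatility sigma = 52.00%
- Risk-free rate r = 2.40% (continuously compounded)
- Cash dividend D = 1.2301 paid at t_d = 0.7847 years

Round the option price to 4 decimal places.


PV(D) = D * exp(-r * t_d) = 1.2301 * 0.98134343 = 1.20715055
S_0' = S_0 - PV(D) = 42.6000 - 1.20715055 = 41.39284945
d1 = (ln(S_0'/K) + (r + sigma^2/2)*T) / (sigma*sqrt(T)) = 0.54138946
d2 = d1 - sigma*sqrt(T) = -0.09547788
exp(-rT) = 0.96464029
N(d1) = 0.70588041; N(d2) = 0.46196763
C = S_0' * N(d1) - K * exp(-rT) * N(d2) = 41.39284945 * 0.70588041 - 37.2300 * 0.96464029 * 0.46196763 = 12.6275

Answer: Price = 12.6275


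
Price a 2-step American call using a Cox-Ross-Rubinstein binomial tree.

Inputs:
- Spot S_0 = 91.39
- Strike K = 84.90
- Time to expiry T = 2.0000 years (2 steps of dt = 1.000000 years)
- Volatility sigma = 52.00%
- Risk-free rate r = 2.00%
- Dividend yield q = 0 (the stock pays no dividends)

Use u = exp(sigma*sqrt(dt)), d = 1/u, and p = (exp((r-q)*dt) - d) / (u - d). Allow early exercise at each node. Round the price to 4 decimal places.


dt = T/N = 1.000000
u = exp(sigma*sqrt(dt)) = 1.682028; d = 1/u = 0.594521
p = (exp((r-q)*dt) - d) / (u - d) = 0.391428
Discount per step: exp(-r*dt) = 0.980199
Stock lattice S(k, i) with i counting down-moves:
  k=0: S(0,0) = 91.3900
  k=1: S(1,0) = 153.7205; S(1,1) = 54.3332
  k=2: S(2,0) = 258.5621; S(2,1) = 91.3900; S(2,2) = 32.3022
Terminal payoffs V(N, i) = max(S_T - K, 0):
  V(2,0) = 173.662143; V(2,1) = 6.490000; V(2,2) = 0.000000
Backward induction: V(k, i) = exp(-r*dt) * [p * V(k+1, i) + (1-p) * V(k+1, i+1)]; then take max(V_cont, immediate exercise) for American.
  V(1,0) = exp(-r*dt) * [p*173.662143 + (1-p)*6.490000] = 70.501640; exercise = 68.820507; V(1,0) = max -> 70.501640
  V(1,1) = exp(-r*dt) * [p*6.490000 + (1-p)*0.000000] = 2.490065; exercise = 0.000000; V(1,1) = max -> 2.490065
  V(0,0) = exp(-r*dt) * [p*70.501640 + (1-p)*2.490065] = 28.535253; exercise = 6.490000; V(0,0) = max -> 28.535253

Answer: Price = V(0,0) = 28.5353


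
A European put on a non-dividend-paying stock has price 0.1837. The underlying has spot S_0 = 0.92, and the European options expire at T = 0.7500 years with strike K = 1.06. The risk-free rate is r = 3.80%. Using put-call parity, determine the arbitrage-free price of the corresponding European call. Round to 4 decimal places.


Answer: Call price = 0.0735

Derivation:
Put-call parity: C - P = S_0 * exp(-qT) - K * exp(-rT).
S_0 * exp(-qT) = 0.9200 * 1.00000000 = 0.92000000
K * exp(-rT) = 1.0600 * 0.97190229 = 1.03021643
C = P + S*exp(-qT) - K*exp(-rT)
C = 0.1837 + 0.92000000 - 1.03021643 = 0.0735


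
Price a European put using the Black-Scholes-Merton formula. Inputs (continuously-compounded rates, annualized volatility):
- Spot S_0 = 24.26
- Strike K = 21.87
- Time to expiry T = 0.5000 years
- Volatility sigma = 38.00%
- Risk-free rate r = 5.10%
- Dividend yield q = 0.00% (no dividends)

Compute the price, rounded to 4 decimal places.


d1 = (ln(S/K) + (r - q + 0.5*sigma^2) * T) / (sigma * sqrt(T)) = 0.61523154
d2 = d1 - sigma * sqrt(T) = 0.34653096
exp(-rT) = 0.97482238; exp(-qT) = 1.00000000
P = K * exp(-rT) * N(-d2) - S_0 * exp(-qT) * N(-d1)
N(-d1) = 0.26920091; N(-d2) = 0.36447186
P = 21.8700 * 0.97482238 * 0.36447186 - 24.2600 * 1.00000000 * 0.26920091 = 1.2395

Answer: Price = 1.2395


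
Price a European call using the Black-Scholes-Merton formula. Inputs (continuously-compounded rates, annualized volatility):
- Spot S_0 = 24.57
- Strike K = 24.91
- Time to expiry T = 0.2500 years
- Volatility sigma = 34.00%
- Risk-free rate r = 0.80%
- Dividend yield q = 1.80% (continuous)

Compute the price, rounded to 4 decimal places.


d1 = (ln(S/K) + (r - q + 0.5*sigma^2) * T) / (sigma * sqrt(T)) = -0.01054790
d2 = d1 - sigma * sqrt(T) = -0.18054790
exp(-rT) = 0.99800200; exp(-qT) = 0.99551011
C = S_0 * exp(-qT) * N(d1) - K * exp(-rT) * N(d2)
N(d1) = 0.49579208; N(d2) = 0.42836123
C = 24.5700 * 0.99551011 * 0.49579208 - 24.9100 * 0.99800200 * 0.42836123 = 1.4778

Answer: Price = 1.4778


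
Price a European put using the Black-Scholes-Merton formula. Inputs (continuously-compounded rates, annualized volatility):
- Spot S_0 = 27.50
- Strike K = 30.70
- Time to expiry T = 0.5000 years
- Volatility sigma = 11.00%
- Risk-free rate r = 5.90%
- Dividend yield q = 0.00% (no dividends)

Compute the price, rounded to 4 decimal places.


Answer: Price = 2.4807

Derivation:
d1 = (ln(S/K) + (r - q + 0.5*sigma^2) * T) / (sigma * sqrt(T)) = -0.99704177
d2 = d1 - sigma * sqrt(T) = -1.07482352
exp(-rT) = 0.97093088; exp(-qT) = 1.00000000
P = K * exp(-rT) * N(-d2) - S_0 * exp(-qT) * N(-d1)
N(-d1) = 0.84062788; N(-d2) = 0.85877313
P = 30.7000 * 0.97093088 * 0.85877313 - 27.5000 * 1.00000000 * 0.84062788 = 2.4807


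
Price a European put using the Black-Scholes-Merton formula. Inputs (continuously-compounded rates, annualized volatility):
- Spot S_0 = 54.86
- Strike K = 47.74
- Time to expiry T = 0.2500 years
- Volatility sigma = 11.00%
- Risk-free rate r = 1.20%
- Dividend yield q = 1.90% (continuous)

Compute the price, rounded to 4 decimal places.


d1 = (ln(S/K) + (r - q + 0.5*sigma^2) * T) / (sigma * sqrt(T)) = 2.52322481
d2 = d1 - sigma * sqrt(T) = 2.46822481
exp(-rT) = 0.99700450; exp(-qT) = 0.99526126
P = K * exp(-rT) * N(-d2) - S_0 * exp(-qT) * N(-d1)
N(-d1) = 0.00581420; N(-d2) = 0.00678925
P = 47.7400 * 0.99700450 * 0.00678925 - 54.8600 * 0.99526126 * 0.00581420 = 0.0057

Answer: Price = 0.0057


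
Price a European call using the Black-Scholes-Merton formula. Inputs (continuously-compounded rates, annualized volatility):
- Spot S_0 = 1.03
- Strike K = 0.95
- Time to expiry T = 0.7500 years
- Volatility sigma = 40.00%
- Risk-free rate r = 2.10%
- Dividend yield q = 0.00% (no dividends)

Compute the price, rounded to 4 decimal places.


d1 = (ln(S/K) + (r - q + 0.5*sigma^2) * T) / (sigma * sqrt(T)) = 0.45207131
d2 = d1 - sigma * sqrt(T) = 0.10566115
exp(-rT) = 0.98437338; exp(-qT) = 1.00000000
C = S_0 * exp(-qT) * N(d1) - K * exp(-rT) * N(d2)
N(d1) = 0.67439120; N(d2) = 0.54207440
C = 1.0300 * 1.00000000 * 0.67439120 - 0.9500 * 0.98437338 * 0.54207440 = 0.1877

Answer: Price = 0.1877


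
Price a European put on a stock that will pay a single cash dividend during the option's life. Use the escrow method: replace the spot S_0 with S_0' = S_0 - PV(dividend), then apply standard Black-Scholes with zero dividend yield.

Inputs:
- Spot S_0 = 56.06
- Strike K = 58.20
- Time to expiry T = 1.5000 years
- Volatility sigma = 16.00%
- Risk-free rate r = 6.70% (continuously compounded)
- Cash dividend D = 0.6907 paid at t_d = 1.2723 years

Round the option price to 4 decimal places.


PV(D) = D * exp(-r * t_d) = 0.6907 * 0.91828810 = 0.63426159
S_0' = S_0 - PV(D) = 56.0600 - 0.63426159 = 55.42573841
d1 = (ln(S_0'/K) + (r + sigma^2/2)*T) / (sigma*sqrt(T)) = 0.36159941
d2 = d1 - sigma*sqrt(T) = 0.16564023
exp(-rT) = 0.90438511
N(-d1) = 0.35882570; N(-d2) = 0.43422004
P = K * exp(-rT) * N(-d2) - S_0' * N(-d1) = 58.2000 * 0.90438511 * 0.43422004 - 55.42573841 * 0.35882570 = 2.9671

Answer: Price = 2.9671


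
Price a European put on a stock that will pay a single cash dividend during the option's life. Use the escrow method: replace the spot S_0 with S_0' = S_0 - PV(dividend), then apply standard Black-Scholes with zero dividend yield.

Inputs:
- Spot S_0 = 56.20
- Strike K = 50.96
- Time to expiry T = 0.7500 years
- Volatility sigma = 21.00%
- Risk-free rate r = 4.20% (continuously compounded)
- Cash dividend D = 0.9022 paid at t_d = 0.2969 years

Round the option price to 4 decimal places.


Answer: Price = 1.5393

Derivation:
PV(D) = D * exp(-r * t_d) = 0.9022 * 0.98760763 = 0.89101960
S_0' = S_0 - PV(D) = 56.2000 - 0.89101960 = 55.30898040
d1 = (ln(S_0'/K) + (r + sigma^2/2)*T) / (sigma*sqrt(T)) = 0.71443950
d2 = d1 - sigma*sqrt(T) = 0.53257416
exp(-rT) = 0.96899096
N(-d1) = 0.23747773; N(-d2) = 0.29716420
P = K * exp(-rT) * N(-d2) - S_0' * N(-d1) = 50.9600 * 0.96899096 * 0.29716420 - 55.30898040 * 0.23747773 = 1.5393


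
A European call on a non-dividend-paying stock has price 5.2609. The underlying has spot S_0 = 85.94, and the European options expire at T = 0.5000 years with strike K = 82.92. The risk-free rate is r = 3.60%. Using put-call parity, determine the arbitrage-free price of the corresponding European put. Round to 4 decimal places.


Answer: Put price = 0.7617

Derivation:
Put-call parity: C - P = S_0 * exp(-qT) - K * exp(-rT).
S_0 * exp(-qT) = 85.9400 * 1.00000000 = 85.94000000
K * exp(-rT) = 82.9200 * 0.98216103 = 81.44079280
P = C - S*exp(-qT) + K*exp(-rT)
P = 5.2609 - 85.94000000 + 81.44079280 = 0.7617


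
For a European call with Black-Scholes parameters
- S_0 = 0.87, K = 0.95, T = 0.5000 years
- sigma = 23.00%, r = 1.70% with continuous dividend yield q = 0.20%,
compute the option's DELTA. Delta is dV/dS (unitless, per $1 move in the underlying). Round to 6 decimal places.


d1 = -0.4134654595; d2 = -0.5761000192
phi(d1) = 0.3662586957; exp(-qT) = 0.9990004998; exp(-rT) = 0.9915360229
N(d1) = 0.3396328119
Delta = exp(-qT) * N(d1) = 0.9990004998 * 0.3396328119 = 0.339293

Answer: Delta = 0.339293


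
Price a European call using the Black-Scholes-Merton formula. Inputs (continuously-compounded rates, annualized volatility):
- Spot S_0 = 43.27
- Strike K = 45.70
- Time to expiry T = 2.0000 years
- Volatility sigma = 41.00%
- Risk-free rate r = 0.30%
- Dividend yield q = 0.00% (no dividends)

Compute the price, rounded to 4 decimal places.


d1 = (ln(S/K) + (r - q + 0.5*sigma^2) * T) / (sigma * sqrt(T)) = 0.20602894
d2 = d1 - sigma * sqrt(T) = -0.37379862
exp(-rT) = 0.99401796; exp(-qT) = 1.00000000
C = S_0 * exp(-qT) * N(d1) - K * exp(-rT) * N(d2)
N(d1) = 0.58161585; N(d2) = 0.35427707
C = 43.2700 * 1.00000000 * 0.58161585 - 45.7000 * 0.99401796 * 0.35427707 = 9.0729

Answer: Price = 9.0729


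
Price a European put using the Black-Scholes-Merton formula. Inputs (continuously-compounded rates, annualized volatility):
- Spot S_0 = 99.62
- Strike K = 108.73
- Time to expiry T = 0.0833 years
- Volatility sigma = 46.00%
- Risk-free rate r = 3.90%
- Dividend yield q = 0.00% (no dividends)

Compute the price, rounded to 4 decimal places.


d1 = (ln(S/K) + (r - q + 0.5*sigma^2) * T) / (sigma * sqrt(T)) = -0.56824860
d2 = d1 - sigma * sqrt(T) = -0.70101260
exp(-rT) = 0.99675657; exp(-qT) = 1.00000000
P = K * exp(-rT) * N(-d2) - S_0 * exp(-qT) * N(-d1)
N(-d1) = 0.71506691; N(-d2) = 0.75835242
P = 108.7300 * 0.99675657 * 0.75835242 - 99.6200 * 1.00000000 * 0.71506691 = 10.9533

Answer: Price = 10.9533


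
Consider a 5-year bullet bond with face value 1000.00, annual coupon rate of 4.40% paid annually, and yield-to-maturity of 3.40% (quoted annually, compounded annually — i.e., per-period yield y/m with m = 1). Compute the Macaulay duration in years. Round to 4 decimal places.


Coupon per period c = face * coupon_rate / m = 44.000000
Periods per year m = 1; per-period yield y/m = 0.034000
Number of cashflows N = 5
Cashflows (t years, CF_t, discount factor 1/(1+y/m)^(m*t), PV):
  t = 1.0000: CF_t = 44.000000, DF = 0.967118, PV = 42.553191
  t = 2.0000: CF_t = 44.000000, DF = 0.935317, PV = 41.153957
  t = 3.0000: CF_t = 44.000000, DF = 0.904562, PV = 39.800732
  t = 4.0000: CF_t = 44.000000, DF = 0.874818, PV = 38.492004
  t = 5.0000: CF_t = 1044.000000, DF = 0.846052, PV = 883.278796
Price P = sum_t PV_t = 1045.278680
Macaulay numerator sum_t t * PV_t:
  t * PV_t at t = 1.0000: 42.553191
  t * PV_t at t = 2.0000: 82.307914
  t * PV_t at t = 3.0000: 119.402196
  t * PV_t at t = 4.0000: 153.968016
  t * PV_t at t = 5.0000: 4416.393980
Macaulay duration D = (sum_t t * PV_t) / P = 4814.625297 / 1045.278680 = 4.606069

Answer: Macaulay duration = 4.6061 years


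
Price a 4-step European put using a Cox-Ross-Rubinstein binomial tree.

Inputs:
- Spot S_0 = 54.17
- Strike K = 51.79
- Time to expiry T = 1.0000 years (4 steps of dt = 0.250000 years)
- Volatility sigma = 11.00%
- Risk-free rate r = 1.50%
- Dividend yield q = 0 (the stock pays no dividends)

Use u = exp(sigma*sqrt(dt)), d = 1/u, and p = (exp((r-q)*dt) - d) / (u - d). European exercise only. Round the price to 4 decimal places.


Answer: Price = V(0,0) = 1.1716

Derivation:
dt = T/N = 0.250000
u = exp(sigma*sqrt(dt)) = 1.056541; d = 1/u = 0.946485
p = (exp((r-q)*dt) - d) / (u - d) = 0.520391
Discount per step: exp(-r*dt) = 0.996257
Stock lattice S(k, i) with i counting down-moves:
  k=0: S(0,0) = 54.1700
  k=1: S(1,0) = 57.2328; S(1,1) = 51.2711
  k=2: S(2,0) = 60.4688; S(2,1) = 54.1700; S(2,2) = 48.5273
  k=3: S(3,0) = 63.8877; S(3,1) = 57.2328; S(3,2) = 51.2711; S(3,3) = 45.9304
  k=4: S(4,0) = 67.5000; S(4,1) = 60.4688; S(4,2) = 54.1700; S(4,3) = 48.5273; S(4,4) = 43.4724
Terminal payoffs V(N, i) = max(K - S_T, 0):
  V(4,0) = 0.000000; V(4,1) = 0.000000; V(4,2) = 0.000000; V(4,3) = 3.262665; V(4,4) = 8.317557
Backward induction: V(k, i) = exp(-r*dt) * [p * V(k+1, i) + (1-p) * V(k+1, i+1)].
  V(3,0) = exp(-r*dt) * [p*0.000000 + (1-p)*0.000000] = 0.000000
  V(3,1) = exp(-r*dt) * [p*0.000000 + (1-p)*0.000000] = 0.000000
  V(3,2) = exp(-r*dt) * [p*0.000000 + (1-p)*3.262665] = 1.558946
  V(3,3) = exp(-r*dt) * [p*3.262665 + (1-p)*8.317557] = 5.665749
  V(2,0) = exp(-r*dt) * [p*0.000000 + (1-p)*0.000000] = 0.000000
  V(2,1) = exp(-r*dt) * [p*0.000000 + (1-p)*1.558946] = 0.744886
  V(2,2) = exp(-r*dt) * [p*1.558946 + (1-p)*5.665749] = 3.515398
  V(1,0) = exp(-r*dt) * [p*0.000000 + (1-p)*0.744886] = 0.355917
  V(1,1) = exp(-r*dt) * [p*0.744886 + (1-p)*3.515398] = 2.065886
  V(0,0) = exp(-r*dt) * [p*0.355917 + (1-p)*2.065886] = 1.171631


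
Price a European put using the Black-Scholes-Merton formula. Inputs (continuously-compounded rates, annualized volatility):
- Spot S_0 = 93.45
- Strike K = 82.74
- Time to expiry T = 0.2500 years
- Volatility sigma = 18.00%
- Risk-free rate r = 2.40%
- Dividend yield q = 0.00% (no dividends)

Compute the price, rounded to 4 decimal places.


Answer: Price = 0.2771

Derivation:
d1 = (ln(S/K) + (r - q + 0.5*sigma^2) * T) / (sigma * sqrt(T)) = 1.46414859
d2 = d1 - sigma * sqrt(T) = 1.37414859
exp(-rT) = 0.99401796; exp(-qT) = 1.00000000
P = K * exp(-rT) * N(-d2) - S_0 * exp(-qT) * N(-d1)
N(-d1) = 0.07157668; N(-d2) = 0.08469778
P = 82.7400 * 0.99401796 * 0.08469778 - 93.4500 * 1.00000000 * 0.07157668 = 0.2771


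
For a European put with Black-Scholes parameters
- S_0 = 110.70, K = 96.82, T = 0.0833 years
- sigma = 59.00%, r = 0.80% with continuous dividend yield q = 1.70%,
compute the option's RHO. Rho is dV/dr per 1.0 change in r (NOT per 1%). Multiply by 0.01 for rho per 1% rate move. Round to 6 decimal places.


d1 = 0.8674842770; d2 = 0.6972000147
phi(d1) = 0.2738422636; exp(-qT) = 0.9985849022; exp(-rT) = 0.9993338220
N(-d2) = 0.2428388149
Rho = -K*T*exp(-rT)*N(-d2) = -96.8200 * 0.0833 * 0.9993338220 * 0.2428388149 = -1.957216

Answer: Rho = -1.957216


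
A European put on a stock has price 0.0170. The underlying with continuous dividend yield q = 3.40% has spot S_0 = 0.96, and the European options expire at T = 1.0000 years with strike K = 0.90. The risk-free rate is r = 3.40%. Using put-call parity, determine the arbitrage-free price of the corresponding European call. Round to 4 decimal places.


Answer: Call price = 0.0750

Derivation:
Put-call parity: C - P = S_0 * exp(-qT) - K * exp(-rT).
S_0 * exp(-qT) = 0.9600 * 0.96657150 = 0.92790864
K * exp(-rT) = 0.9000 * 0.96657150 = 0.86991435
C = P + S*exp(-qT) - K*exp(-rT)
C = 0.0170 + 0.92790864 - 0.86991435 = 0.0750


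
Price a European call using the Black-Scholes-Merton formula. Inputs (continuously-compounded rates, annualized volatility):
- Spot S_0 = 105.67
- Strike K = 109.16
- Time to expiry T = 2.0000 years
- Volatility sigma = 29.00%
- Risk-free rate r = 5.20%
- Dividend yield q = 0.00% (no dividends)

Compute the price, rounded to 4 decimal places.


d1 = (ln(S/K) + (r - q + 0.5*sigma^2) * T) / (sigma * sqrt(T)) = 0.37941481
d2 = d1 - sigma * sqrt(T) = -0.03070712
exp(-rT) = 0.90122530; exp(-qT) = 1.00000000
C = S_0 * exp(-qT) * N(d1) - K * exp(-rT) * N(d2)
N(d1) = 0.64781007; N(d2) = 0.48775155
C = 105.6700 * 1.00000000 * 0.64781007 - 109.1600 * 0.90122530 * 0.48775155 = 20.4702

Answer: Price = 20.4702


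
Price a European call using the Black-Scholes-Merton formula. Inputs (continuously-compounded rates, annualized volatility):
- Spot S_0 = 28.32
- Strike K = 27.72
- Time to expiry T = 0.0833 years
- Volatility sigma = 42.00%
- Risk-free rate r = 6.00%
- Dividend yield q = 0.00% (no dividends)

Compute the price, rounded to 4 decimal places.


Answer: Price = 1.7519

Derivation:
d1 = (ln(S/K) + (r - q + 0.5*sigma^2) * T) / (sigma * sqrt(T)) = 0.27849652
d2 = d1 - sigma * sqrt(T) = 0.15727721
exp(-rT) = 0.99501447; exp(-qT) = 1.00000000
C = S_0 * exp(-qT) * N(d1) - K * exp(-rT) * N(d2)
N(d1) = 0.60968438; N(d2) = 0.56248681
C = 28.3200 * 1.00000000 * 0.60968438 - 27.7200 * 0.99501447 * 0.56248681 = 1.7519


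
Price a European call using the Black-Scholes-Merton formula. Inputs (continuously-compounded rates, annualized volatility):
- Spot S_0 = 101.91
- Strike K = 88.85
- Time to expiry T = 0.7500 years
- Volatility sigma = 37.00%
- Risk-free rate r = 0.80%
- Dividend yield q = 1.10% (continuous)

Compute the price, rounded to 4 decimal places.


Answer: Price = 19.4723

Derivation:
d1 = (ln(S/K) + (r - q + 0.5*sigma^2) * T) / (sigma * sqrt(T)) = 0.58118268
d2 = d1 - sigma * sqrt(T) = 0.26075328
exp(-rT) = 0.99401796; exp(-qT) = 0.99178394
C = S_0 * exp(-qT) * N(d1) - K * exp(-rT) * N(d2)
N(d1) = 0.71944133; N(d2) = 0.60285861
C = 101.9100 * 0.99178394 * 0.71944133 - 88.8500 * 0.99401796 * 0.60285861 = 19.4723


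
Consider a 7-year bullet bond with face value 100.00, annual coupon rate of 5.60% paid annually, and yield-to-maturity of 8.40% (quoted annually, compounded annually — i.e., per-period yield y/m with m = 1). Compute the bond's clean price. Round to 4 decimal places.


Coupon per period c = face * coupon_rate / m = 5.600000
Periods per year m = 1; per-period yield y/m = 0.084000
Number of cashflows N = 7
Cashflows (t years, CF_t, discount factor 1/(1+y/m)^(m*t), PV):
  t = 1.0000: CF_t = 5.600000, DF = 0.922509, PV = 5.166052
  t = 2.0000: CF_t = 5.600000, DF = 0.851023, PV = 4.765730
  t = 3.0000: CF_t = 5.600000, DF = 0.785077, PV = 4.396430
  t = 4.0000: CF_t = 5.600000, DF = 0.724241, PV = 4.055747
  t = 5.0000: CF_t = 5.600000, DF = 0.668119, PV = 3.741464
  t = 6.0000: CF_t = 5.600000, DF = 0.616346, PV = 3.451535
  t = 7.0000: CF_t = 105.600000, DF = 0.568585, PV = 60.042524
Price P = sum_t PV_t = 85.619484

Answer: Price = 85.6195


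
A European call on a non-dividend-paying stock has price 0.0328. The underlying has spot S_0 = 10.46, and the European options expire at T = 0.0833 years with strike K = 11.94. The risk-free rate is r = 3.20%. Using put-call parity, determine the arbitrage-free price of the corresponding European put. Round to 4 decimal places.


Put-call parity: C - P = S_0 * exp(-qT) - K * exp(-rT).
S_0 * exp(-qT) = 10.4600 * 1.00000000 = 10.46000000
K * exp(-rT) = 11.9400 * 0.99733795 = 11.90821512
P = C - S*exp(-qT) + K*exp(-rT)
P = 0.0328 - 10.46000000 + 11.90821512 = 1.4810

Answer: Put price = 1.4810


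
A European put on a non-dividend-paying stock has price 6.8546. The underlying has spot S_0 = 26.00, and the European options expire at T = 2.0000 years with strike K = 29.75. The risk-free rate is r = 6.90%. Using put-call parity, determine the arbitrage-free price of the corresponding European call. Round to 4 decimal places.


Answer: Call price = 6.9394

Derivation:
Put-call parity: C - P = S_0 * exp(-qT) - K * exp(-rT).
S_0 * exp(-qT) = 26.0000 * 1.00000000 = 26.00000000
K * exp(-rT) = 29.7500 * 0.87109869 = 25.91518608
C = P + S*exp(-qT) - K*exp(-rT)
C = 6.8546 + 26.00000000 - 25.91518608 = 6.9394


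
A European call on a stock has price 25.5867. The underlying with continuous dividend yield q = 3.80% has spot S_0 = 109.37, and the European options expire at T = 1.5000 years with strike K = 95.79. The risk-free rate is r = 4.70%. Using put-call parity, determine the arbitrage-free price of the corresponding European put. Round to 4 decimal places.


Answer: Put price = 11.5458

Derivation:
Put-call parity: C - P = S_0 * exp(-qT) - K * exp(-rT).
S_0 * exp(-qT) = 109.3700 * 0.94459407 = 103.31025337
K * exp(-rT) = 95.7900 * 0.93192774 = 89.26935817
P = C - S*exp(-qT) + K*exp(-rT)
P = 25.5867 - 103.31025337 + 89.26935817 = 11.5458


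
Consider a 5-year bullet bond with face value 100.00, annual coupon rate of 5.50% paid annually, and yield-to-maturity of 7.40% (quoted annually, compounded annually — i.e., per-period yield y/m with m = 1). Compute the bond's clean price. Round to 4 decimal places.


Coupon per period c = face * coupon_rate / m = 5.500000
Periods per year m = 1; per-period yield y/m = 0.074000
Number of cashflows N = 5
Cashflows (t years, CF_t, discount factor 1/(1+y/m)^(m*t), PV):
  t = 1.0000: CF_t = 5.500000, DF = 0.931099, PV = 5.121043
  t = 2.0000: CF_t = 5.500000, DF = 0.866945, PV = 4.768196
  t = 3.0000: CF_t = 5.500000, DF = 0.807211, PV = 4.439661
  t = 4.0000: CF_t = 5.500000, DF = 0.751593, PV = 4.133763
  t = 5.0000: CF_t = 105.500000, DF = 0.699808, PV = 73.829691
Price P = sum_t PV_t = 92.292355

Answer: Price = 92.2924


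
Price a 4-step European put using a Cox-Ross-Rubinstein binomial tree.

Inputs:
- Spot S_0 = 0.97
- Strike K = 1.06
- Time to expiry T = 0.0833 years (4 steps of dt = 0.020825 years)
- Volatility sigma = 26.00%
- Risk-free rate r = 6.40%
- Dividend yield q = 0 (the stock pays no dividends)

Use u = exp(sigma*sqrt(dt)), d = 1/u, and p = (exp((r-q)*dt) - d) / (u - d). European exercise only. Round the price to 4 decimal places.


dt = T/N = 0.020825
u = exp(sigma*sqrt(dt)) = 1.038233; d = 1/u = 0.963175
p = (exp((r-q)*dt) - d) / (u - d) = 0.508390
Discount per step: exp(-r*dt) = 0.998668
Stock lattice S(k, i) with i counting down-moves:
  k=0: S(0,0) = 0.9700
  k=1: S(1,0) = 1.0071; S(1,1) = 0.9343
  k=2: S(2,0) = 1.0456; S(2,1) = 0.9700; S(2,2) = 0.8999
  k=3: S(3,0) = 1.0856; S(3,1) = 1.0071; S(3,2) = 0.9343; S(3,3) = 0.8667
  k=4: S(4,0) = 1.1271; S(4,1) = 1.0456; S(4,2) = 0.9700; S(4,3) = 0.8999; S(4,4) = 0.8348
Terminal payoffs V(N, i) = max(K - S_T, 0):
  V(4,0) = 0.000000; V(4,1) = 0.014410; V(4,2) = 0.090000; V(4,3) = 0.160125; V(4,4) = 0.225181
Backward induction: V(k, i) = exp(-r*dt) * [p * V(k+1, i) + (1-p) * V(k+1, i+1)].
  V(3,0) = exp(-r*dt) * [p*0.000000 + (1-p)*0.014410] = 0.007075
  V(3,1) = exp(-r*dt) * [p*0.014410 + (1-p)*0.090000] = 0.051502
  V(3,2) = exp(-r*dt) * [p*0.090000 + (1-p)*0.160125] = 0.124309
  V(3,3) = exp(-r*dt) * [p*0.160125 + (1-p)*0.225181] = 0.191851
  V(2,0) = exp(-r*dt) * [p*0.007075 + (1-p)*0.051502] = 0.028877
  V(2,1) = exp(-r*dt) * [p*0.051502 + (1-p)*0.124309] = 0.087178
  V(2,2) = exp(-r*dt) * [p*0.124309 + (1-p)*0.191851] = 0.157304
  V(1,0) = exp(-r*dt) * [p*0.028877 + (1-p)*0.087178] = 0.057462
  V(1,1) = exp(-r*dt) * [p*0.087178 + (1-p)*0.157304] = 0.121491
  V(0,0) = exp(-r*dt) * [p*0.057462 + (1-p)*0.121491] = 0.088821

Answer: Price = V(0,0) = 0.0888


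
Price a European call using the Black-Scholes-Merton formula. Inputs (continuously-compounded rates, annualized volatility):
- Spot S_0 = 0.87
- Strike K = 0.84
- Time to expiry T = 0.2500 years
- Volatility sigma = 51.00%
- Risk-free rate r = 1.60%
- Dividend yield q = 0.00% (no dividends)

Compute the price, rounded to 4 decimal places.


Answer: Price = 0.1043

Derivation:
d1 = (ln(S/K) + (r - q + 0.5*sigma^2) * T) / (sigma * sqrt(T)) = 0.28079929
d2 = d1 - sigma * sqrt(T) = 0.02579929
exp(-rT) = 0.99600799; exp(-qT) = 1.00000000
C = S_0 * exp(-qT) * N(d1) - K * exp(-rT) * N(d2)
N(d1) = 0.61056783; N(d2) = 0.51029129
C = 0.8700 * 1.00000000 * 0.61056783 - 0.8400 * 0.99600799 * 0.51029129 = 0.1043


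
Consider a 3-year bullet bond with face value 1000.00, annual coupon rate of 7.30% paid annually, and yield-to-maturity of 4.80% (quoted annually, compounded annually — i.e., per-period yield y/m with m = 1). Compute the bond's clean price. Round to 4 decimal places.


Coupon per period c = face * coupon_rate / m = 73.000000
Periods per year m = 1; per-period yield y/m = 0.048000
Number of cashflows N = 3
Cashflows (t years, CF_t, discount factor 1/(1+y/m)^(m*t), PV):
  t = 1.0000: CF_t = 73.000000, DF = 0.954198, PV = 69.656489
  t = 2.0000: CF_t = 73.000000, DF = 0.910495, PV = 66.466115
  t = 3.0000: CF_t = 1073.000000, DF = 0.868793, PV = 932.214543
Price P = sum_t PV_t = 1068.337147

Answer: Price = 1068.3371


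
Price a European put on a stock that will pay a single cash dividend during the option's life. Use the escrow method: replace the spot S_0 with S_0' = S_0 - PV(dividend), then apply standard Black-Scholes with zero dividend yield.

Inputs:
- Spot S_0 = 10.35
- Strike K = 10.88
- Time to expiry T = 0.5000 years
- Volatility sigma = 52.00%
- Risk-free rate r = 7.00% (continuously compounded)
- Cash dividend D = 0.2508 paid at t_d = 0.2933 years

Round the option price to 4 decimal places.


PV(D) = D * exp(-r * t_d) = 0.2508 * 0.97967833 = 0.24570332
S_0' = S_0 - PV(D) = 10.3500 - 0.24570332 = 10.10429668
d1 = (ln(S_0'/K) + (r + sigma^2/2)*T) / (sigma*sqrt(T)) = 0.07787559
d2 = d1 - sigma*sqrt(T) = -0.28981994
exp(-rT) = 0.96560542
N(-d1) = 0.46896351; N(-d2) = 0.61402300
P = K * exp(-rT) * N(-d2) - S_0' * N(-d1) = 10.8800 * 0.96560542 * 0.61402300 - 10.10429668 * 0.46896351 = 1.7122

Answer: Price = 1.7122


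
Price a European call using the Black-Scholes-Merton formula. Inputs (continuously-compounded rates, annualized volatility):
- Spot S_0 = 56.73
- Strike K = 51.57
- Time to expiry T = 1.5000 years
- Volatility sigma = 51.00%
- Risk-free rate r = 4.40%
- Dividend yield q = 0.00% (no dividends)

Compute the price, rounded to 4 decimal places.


Answer: Price = 17.5128

Derivation:
d1 = (ln(S/K) + (r - q + 0.5*sigma^2) * T) / (sigma * sqrt(T)) = 0.57064796
d2 = d1 - sigma * sqrt(T) = -0.05397192
exp(-rT) = 0.93613086; exp(-qT) = 1.00000000
C = S_0 * exp(-qT) * N(d1) - K * exp(-rT) * N(d2)
N(d1) = 0.71588085; N(d2) = 0.47847877
C = 56.7300 * 1.00000000 * 0.71588085 - 51.5700 * 0.93613086 * 0.47847877 = 17.5128
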